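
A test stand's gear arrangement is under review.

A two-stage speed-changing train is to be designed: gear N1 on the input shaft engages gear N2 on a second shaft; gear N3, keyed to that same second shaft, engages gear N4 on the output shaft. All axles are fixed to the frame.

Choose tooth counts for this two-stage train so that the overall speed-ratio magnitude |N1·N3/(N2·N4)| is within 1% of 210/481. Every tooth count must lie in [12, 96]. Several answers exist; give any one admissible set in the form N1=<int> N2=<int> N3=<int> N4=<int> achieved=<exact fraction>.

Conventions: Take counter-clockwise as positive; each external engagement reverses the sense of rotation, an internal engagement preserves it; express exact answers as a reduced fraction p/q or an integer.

2-stage fixed-axis compound train for ratio 210/481
target = 210/481 in lowest terms: an exact hit needs N1·N3 = k·210 and N2·N4 = k·481 for one integer k, every count in [12, 96]; additionally prefer no 1:1 stage (N1 ≠ N2, N3 ≠ N4)
k = 1: N1·N3 = 210 = 14·15, N2·N4 = 481 = 13·37
achieved = 14·15/(13·37) = 210/481; |achieved − target| = 0 ≤ 21/4810 ✓

N1=14 N2=13 N3=15 N4=37 achieved=210/481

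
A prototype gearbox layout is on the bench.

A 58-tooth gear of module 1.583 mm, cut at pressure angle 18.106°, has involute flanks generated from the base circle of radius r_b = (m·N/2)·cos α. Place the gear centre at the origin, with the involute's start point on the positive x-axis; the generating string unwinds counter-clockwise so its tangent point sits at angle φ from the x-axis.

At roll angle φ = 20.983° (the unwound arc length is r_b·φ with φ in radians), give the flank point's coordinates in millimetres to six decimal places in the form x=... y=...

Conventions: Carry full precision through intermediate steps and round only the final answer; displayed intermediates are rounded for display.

x=46.462511 y=0.704857

single-mesh involute tooth geometry (58T wheel at module 1.583)
pitch radius r_p = m·N/2 = 1.583·58/2 = 45.907000
base radius r_b = r_p·cos α = 45.907000·cos 18.106° = 43.633832
roll angle φ = 20.983° = 0.36622244 rad
x = r_b·(cos φ + φ·sin φ) = 46.462511
y = r_b·(sin φ − φ·cos φ) = 0.704857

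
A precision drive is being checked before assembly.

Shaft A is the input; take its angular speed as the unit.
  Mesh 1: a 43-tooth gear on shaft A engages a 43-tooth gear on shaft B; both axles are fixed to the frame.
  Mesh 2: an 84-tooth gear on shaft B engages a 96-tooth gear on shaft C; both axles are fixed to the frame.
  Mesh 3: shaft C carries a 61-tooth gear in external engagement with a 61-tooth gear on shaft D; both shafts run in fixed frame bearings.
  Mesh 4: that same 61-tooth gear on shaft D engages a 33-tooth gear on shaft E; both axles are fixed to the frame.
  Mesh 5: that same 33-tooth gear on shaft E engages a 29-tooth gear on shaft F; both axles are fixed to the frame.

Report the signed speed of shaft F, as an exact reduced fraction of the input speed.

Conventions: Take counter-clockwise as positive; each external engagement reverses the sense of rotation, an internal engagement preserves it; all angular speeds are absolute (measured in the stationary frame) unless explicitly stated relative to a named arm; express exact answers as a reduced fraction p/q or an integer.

5-mesh fixed-axis compound train (all bearings frame-fixed)
mesh 1 [43T→43T]: |ω|/ω_in = 1×43/43 = 1, sense flips to −
mesh 2 [84T→96T]: |ω|/ω_in = 1×84/96 = 7/8, sense flips to +
mesh 3 [61T→61T]: |ω|/ω_in = (7/8)×61/61 = 7/8, sense flips to −
mesh 4 [61T→33T]: |ω|/ω_in = (7/8)×61/33 = 427/264, sense flips to +
mesh 5 [33T→29T]: |ω|/ω_in = (427/264)×33/29 = 427/232, sense flips to −
signed output speed (× input speed) = -427/232

-427/232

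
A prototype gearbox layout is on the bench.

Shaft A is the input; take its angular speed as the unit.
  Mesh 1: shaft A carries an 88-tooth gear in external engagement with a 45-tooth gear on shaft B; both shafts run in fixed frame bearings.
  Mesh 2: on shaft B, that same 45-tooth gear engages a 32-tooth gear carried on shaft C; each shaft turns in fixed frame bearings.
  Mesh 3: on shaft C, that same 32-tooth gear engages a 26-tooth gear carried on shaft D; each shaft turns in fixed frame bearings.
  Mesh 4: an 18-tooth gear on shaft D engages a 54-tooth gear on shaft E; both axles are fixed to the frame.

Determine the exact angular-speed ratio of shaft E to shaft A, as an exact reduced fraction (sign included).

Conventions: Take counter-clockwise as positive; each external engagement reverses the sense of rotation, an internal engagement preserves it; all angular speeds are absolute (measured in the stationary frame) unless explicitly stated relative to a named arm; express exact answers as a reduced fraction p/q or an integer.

class = fixed-axis compound train [4 meshes; 4 ratios multiply, 4 sense flips]
mesh 1 [88T→45T]: running ratio 88/45, sense −
mesh 2 [45T→32T]: running ratio 11/4, sense +
mesh 3 [32T→26T]: running ratio 44/13, sense −
mesh 4 [18T→54T]: running ratio 44/39, sense +
ω_out/ω_in = 44/39

44/39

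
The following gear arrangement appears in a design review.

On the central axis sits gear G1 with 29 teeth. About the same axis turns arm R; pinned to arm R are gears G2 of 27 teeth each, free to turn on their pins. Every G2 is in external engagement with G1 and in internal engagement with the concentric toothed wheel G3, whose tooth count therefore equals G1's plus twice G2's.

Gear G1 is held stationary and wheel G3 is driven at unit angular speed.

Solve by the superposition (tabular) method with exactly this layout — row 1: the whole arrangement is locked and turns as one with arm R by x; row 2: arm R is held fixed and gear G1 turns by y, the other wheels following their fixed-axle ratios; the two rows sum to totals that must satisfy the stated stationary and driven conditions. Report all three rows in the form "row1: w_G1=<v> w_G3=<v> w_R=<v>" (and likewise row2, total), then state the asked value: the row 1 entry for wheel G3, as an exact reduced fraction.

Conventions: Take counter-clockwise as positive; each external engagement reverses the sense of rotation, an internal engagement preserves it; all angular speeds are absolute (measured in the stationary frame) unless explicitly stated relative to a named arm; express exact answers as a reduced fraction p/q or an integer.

class = planetary set [G3 = 29+2·27 = 83; Willis about the carrier]
row 1 — lock + rotate with arm: ω_sun = ω_ring = ω_arm = x
row 2 (arm held, sun turns y): ω_ring = −(29/83)·y, ω_arm = 0
boundary: total ω_sun = x + y = 0 and total ω_ring = x − (29/83)·y = 1  ⇒  y = -83/112, x = 83/112
row 2 ring = −(29/83)·(-83/112) = 29/112
totals (row 1 + row 2): sun 83/112 + (-83/112) = 0, ring 83/112 + 29/112 = 1, arm 83/112 + 0 = 83/112
asked cell (row1, ring) = 83/112

row1: w_G1=83/112 w_G3=83/112 w_R=83/112
row2: w_G1=-83/112 w_G3=29/112 w_R=0
total: w_G1=0 w_G3=1 w_R=83/112
asked value: 83/112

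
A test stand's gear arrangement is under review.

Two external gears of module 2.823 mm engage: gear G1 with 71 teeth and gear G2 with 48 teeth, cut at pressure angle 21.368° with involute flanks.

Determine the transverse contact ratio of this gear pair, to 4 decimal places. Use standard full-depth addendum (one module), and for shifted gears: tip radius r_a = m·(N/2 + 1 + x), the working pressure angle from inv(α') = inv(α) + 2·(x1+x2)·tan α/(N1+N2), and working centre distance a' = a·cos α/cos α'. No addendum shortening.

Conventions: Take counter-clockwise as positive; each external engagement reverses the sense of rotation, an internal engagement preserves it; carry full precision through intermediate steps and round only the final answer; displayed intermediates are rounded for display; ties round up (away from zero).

1.7061

topology: single-mesh involute geometry — m = 2.823, 71T/48T pair
base radii: r_b1 = 93.327563, r_b2 = 63.094691
tip radii: r_a1 = 103.039500, r_a2 = 70.575000
no profile shift: α' = α, a' = a
action lengths: √(r_a1²−r_b1²) = 43.670407, √(r_a2²−r_b2²) = 31.621047
base pitch p_b = π·m·cos α = 8.259076
CR = (43.670407 + 31.621047 − 167.968500·sin 21.36800°)/8.259076 = 1.706123
contact ratio ≈ 1.7061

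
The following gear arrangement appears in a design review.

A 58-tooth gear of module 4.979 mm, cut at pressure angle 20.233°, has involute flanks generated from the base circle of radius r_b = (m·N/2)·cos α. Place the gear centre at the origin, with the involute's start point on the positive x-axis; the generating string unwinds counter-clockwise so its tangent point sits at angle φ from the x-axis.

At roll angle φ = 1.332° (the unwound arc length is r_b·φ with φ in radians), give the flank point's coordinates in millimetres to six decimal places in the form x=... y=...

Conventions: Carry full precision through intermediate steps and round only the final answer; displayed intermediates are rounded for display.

x=135.517814 y=0.000567

topology: single-mesh involute geometry — m = 4.979, N = 58
pitch radius r_p = m·N/2 = 4.979·58/2 = 144.391000
base radius r_b = r_p·cos α = 144.391000·cos 20.233° = 135.481207
roll angle φ = 1.332° = 0.02324779 rad
x = r_b·(cos φ + φ·sin φ) = 135.517814
y = r_b·(sin φ − φ·cos φ) = 0.000567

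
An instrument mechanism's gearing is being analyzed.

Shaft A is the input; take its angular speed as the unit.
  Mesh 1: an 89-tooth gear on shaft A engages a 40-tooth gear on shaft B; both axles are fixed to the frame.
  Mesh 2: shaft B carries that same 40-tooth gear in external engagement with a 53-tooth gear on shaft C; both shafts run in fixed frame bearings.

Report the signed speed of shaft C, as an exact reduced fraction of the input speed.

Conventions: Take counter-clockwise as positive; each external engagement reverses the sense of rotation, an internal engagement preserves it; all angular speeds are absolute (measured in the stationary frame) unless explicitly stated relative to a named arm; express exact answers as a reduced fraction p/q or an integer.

89/53

2-mesh fixed-axis compound train (all bearings frame-fixed)
mesh 1 [89T→40T]: |ω|/ω_in = 1×89/40 = 89/40, sense flips to −
mesh 2 [40T→53T]: |ω|/ω_in = (89/40)×40/53 = 89/53, sense flips to +
signed output speed (× input speed) = 89/53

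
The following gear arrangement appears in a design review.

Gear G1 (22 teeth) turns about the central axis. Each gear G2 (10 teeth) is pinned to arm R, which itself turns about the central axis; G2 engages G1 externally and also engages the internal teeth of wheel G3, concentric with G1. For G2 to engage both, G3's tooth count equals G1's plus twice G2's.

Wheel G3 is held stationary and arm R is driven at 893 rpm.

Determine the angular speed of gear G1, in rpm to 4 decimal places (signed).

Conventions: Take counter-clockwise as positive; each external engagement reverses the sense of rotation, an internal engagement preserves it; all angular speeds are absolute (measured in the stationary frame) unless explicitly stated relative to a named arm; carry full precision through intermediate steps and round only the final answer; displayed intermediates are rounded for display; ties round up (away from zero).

+2597.8182 rpm

recognized (axles ride arm R): planetary set, 22/10/42 teeth
normalise by the input: solve with ω_arm = 1, then scale by 893 rpm
ring teeth: 22 + 2·10 = 42
22(ω_sun−ω_arm) = −42(ω_ring−ω_arm),  ω_ring = 0, ω_arm = 1
ω_sun = 1 − (42/22)(0−1) = 32/11
scale: ω_sun = 32/11 × 893 rpm = +2597.8182 rpm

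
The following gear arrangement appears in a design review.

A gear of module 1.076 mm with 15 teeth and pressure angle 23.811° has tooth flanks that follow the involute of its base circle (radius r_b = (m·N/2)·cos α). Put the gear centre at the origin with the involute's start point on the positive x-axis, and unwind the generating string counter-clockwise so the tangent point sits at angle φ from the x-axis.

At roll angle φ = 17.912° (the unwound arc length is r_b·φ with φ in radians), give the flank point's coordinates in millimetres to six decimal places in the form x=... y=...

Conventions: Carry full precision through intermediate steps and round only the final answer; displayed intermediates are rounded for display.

x=7.735119 y=0.074461

single-mesh involute tooth geometry (15T wheel at module 1.076)
pitch radius r_p = m·N/2 = 1.076·15/2 = 8.070000
base radius r_b = r_p·cos α = 8.070000·cos 23.811° = 7.383099
roll angle φ = 17.912° = 0.31262338 rad
x = r_b·(cos φ + φ·sin φ) = 7.735119
y = r_b·(sin φ − φ·cos φ) = 0.074461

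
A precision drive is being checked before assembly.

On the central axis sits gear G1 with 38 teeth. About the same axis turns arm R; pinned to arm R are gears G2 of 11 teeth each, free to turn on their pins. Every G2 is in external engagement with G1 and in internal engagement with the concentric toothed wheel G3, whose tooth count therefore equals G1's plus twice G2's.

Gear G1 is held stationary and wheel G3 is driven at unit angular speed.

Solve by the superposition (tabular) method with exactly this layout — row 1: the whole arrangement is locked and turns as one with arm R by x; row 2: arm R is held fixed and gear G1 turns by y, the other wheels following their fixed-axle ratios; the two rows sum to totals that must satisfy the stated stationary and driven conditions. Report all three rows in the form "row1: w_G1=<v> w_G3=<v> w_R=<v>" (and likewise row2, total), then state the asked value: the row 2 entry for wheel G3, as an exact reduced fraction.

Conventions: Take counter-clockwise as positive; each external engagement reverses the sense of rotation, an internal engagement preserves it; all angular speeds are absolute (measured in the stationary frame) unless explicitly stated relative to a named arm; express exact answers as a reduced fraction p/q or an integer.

row1: w_G1=30/49 w_G3=30/49 w_R=30/49
row2: w_G1=-30/49 w_G3=19/49 w_R=0
total: w_G1=0 w_G3=1 w_R=30/49
asked value: 19/49

planetary set (38T centre, 11T on arm, 60T internal) — Willis relation
row 1: whole set turns with the arm by x
row 2 (arm held, sun turns y): ω_ring = −(38/60)·y, ω_arm = 0
boundary: total ω_sun = x + y = 0 and total ω_ring = x − (38/60)·y = 1  ⇒  y = -30/49, x = 30/49
row 2 ring = −(38/60)·(-30/49) = 19/49
totals (row 1 + row 2): sun 30/49 + (-30/49) = 0, ring 30/49 + 19/49 = 1, arm 30/49 + 0 = 30/49
asked cell (row2, ring) = 19/49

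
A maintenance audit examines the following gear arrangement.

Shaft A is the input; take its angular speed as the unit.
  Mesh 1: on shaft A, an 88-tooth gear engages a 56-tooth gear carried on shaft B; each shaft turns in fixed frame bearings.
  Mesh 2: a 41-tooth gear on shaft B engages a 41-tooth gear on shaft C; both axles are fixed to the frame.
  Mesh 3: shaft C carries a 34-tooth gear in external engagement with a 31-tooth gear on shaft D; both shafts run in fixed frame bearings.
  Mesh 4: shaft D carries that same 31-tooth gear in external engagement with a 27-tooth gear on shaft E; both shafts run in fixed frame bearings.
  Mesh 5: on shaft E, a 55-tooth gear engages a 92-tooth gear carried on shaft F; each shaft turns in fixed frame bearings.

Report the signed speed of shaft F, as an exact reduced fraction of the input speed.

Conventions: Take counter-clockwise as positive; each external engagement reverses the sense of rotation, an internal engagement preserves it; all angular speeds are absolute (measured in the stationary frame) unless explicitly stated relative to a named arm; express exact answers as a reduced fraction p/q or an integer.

-10285/8694

5-mesh fixed-axis compound train (all bearings frame-fixed)
mesh 1 [88T→56T]: |ω|/ω_in = 1×88/56 = 11/7, sense flips to −
mesh 2 [41T→41T]: |ω|/ω_in = (11/7)×41/41 = 11/7, sense flips to +
mesh 3 [34T→31T]: |ω|/ω_in = (11/7)×34/31 = 374/217, sense flips to −
mesh 4 [31T→27T]: |ω|/ω_in = (374/217)×31/27 = 374/189, sense flips to +
mesh 5 [55T→92T]: |ω|/ω_in = (374/189)×55/92 = 10285/8694, sense flips to −
signed output speed (× input speed) = -10285/8694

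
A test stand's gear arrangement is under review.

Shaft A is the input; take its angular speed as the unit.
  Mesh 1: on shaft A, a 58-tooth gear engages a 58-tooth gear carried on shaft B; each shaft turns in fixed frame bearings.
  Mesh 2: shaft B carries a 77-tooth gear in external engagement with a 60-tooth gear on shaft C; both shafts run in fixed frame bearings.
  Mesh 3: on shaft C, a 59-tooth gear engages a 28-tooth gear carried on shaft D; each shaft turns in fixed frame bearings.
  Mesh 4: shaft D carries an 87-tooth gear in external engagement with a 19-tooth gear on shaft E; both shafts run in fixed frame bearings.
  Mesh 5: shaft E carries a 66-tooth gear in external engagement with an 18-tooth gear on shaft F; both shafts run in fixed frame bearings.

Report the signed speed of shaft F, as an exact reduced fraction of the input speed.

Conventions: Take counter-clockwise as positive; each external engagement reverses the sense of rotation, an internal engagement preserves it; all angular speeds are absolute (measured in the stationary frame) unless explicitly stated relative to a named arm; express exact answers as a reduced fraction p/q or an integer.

5-mesh fixed-axis compound train (all bearings frame-fixed)
mesh 1 [58T→58T]: |ω|/ω_in = 1×58/58 = 1, sense flips to −
mesh 2 [77T→60T]: |ω|/ω_in = 1×77/60 = 77/60, sense flips to +
mesh 3 [59T→28T]: |ω|/ω_in = (77/60)×59/28 = 649/240, sense flips to −
mesh 4 [87T→19T]: |ω|/ω_in = (649/240)×87/19 = 18821/1520, sense flips to +
mesh 5 [66T→18T]: |ω|/ω_in = (18821/1520)×66/18 = 207031/4560, sense flips to −
signed output speed (× input speed) = -207031/4560

-207031/4560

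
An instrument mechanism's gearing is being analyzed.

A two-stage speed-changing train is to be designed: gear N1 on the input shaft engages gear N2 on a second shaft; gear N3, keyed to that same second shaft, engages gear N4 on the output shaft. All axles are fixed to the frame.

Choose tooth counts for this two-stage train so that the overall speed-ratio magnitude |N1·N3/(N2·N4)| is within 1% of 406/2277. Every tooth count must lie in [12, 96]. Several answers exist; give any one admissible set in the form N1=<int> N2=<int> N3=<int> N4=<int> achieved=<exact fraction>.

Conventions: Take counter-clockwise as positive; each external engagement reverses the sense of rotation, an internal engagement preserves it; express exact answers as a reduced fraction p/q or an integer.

N1=14 N2=33 N3=29 N4=69 achieved=406/2277

design class (target 406/2277): fixed-axis compound train
target = 406/2277 in lowest terms: an exact hit needs N1·N3 = k·406 and N2·N4 = k·2277 for one integer k, every count in [12, 96]; additionally prefer no 1:1 stage (N1 ≠ N2, N3 ≠ N4)
k = 1: N1·N3 = 406 = 14·29, N2·N4 = 2277 = 33·69
achieved = 14·29/(33·69) = 406/2277; |achieved − target| = 0 ≤ 203/113850 ✓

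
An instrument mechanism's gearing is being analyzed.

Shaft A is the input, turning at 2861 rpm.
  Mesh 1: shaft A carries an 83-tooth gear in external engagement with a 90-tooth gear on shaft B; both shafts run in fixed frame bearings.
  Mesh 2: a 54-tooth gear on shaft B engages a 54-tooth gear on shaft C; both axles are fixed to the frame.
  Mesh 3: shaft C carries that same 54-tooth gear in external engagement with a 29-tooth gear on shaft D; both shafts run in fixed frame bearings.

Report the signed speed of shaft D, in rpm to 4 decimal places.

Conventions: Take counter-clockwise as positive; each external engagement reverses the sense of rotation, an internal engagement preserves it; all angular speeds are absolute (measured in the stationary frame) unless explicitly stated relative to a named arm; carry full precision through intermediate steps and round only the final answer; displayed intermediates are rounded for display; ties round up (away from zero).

3-mesh fixed-axis compound train (all bearings frame-fixed)
mesh 1 [83T→90T]: ω = 2861.0000×83/90 = 2638.4778 rpm, sense flips to −
mesh 2 [54T→54T]: ω = 2638.4778×54/54 = 2638.4778 rpm, sense flips to +
mesh 3 [54T→29T]: ω = 2638.4778×54/29 = 4913.0276 rpm, sense flips to −
signed output speed = -4913.0276 rpm

-4913.0276 rpm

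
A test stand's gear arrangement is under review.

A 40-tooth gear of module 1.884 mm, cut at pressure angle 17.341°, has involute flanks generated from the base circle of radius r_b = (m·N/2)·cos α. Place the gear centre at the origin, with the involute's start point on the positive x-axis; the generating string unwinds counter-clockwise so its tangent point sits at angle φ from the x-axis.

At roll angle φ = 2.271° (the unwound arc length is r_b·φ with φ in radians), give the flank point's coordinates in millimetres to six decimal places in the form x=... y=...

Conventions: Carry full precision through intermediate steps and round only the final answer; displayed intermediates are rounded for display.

x=35.995602 y=0.000746

single-mesh involute tooth geometry (40T wheel at module 1.884)
pitch radius r_p = m·N/2 = 1.884·40/2 = 37.680000
base radius r_b = r_p·cos α = 37.680000·cos 17.341° = 35.967360
roll angle φ = 2.271° = 0.03963643 rad
x = r_b·(cos φ + φ·sin φ) = 35.995602
y = r_b·(sin φ − φ·cos φ) = 0.000746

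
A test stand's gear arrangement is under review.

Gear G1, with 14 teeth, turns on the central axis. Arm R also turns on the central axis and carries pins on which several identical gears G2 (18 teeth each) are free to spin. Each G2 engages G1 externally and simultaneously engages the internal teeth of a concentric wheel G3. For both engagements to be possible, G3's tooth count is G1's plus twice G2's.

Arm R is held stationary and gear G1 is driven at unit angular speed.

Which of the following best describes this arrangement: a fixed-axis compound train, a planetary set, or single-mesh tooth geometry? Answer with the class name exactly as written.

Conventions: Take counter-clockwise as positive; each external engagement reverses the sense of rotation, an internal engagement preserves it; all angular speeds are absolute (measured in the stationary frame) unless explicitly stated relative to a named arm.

planetary set (14T centre, 18T on arm, 50T internal) — Willis relation
classification: planetary set

planetary set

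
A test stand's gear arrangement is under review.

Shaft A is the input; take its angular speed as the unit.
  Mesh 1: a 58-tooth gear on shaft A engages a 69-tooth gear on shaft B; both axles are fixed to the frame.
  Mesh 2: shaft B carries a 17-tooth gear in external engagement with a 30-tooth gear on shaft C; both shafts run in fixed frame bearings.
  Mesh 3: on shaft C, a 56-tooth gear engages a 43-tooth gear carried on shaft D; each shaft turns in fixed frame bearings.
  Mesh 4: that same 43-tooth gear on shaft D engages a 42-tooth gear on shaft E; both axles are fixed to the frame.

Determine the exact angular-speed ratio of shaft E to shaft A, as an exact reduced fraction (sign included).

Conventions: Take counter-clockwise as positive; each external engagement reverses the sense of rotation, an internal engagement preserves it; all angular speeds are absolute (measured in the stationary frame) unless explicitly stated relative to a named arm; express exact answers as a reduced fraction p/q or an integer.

1972/3105

class = fixed-axis compound train [4 meshes; 4 ratios multiply, 4 sense flips]
mesh 1 [58T→69T]: running ratio 58/69, sense −
mesh 2 [17T→30T]: running ratio 493/1035, sense +
mesh 3 [56T→43T]: running ratio 27608/44505, sense −
mesh 4 [43T→42T]: running ratio 1972/3105, sense +
ω_out/ω_in = 1972/3105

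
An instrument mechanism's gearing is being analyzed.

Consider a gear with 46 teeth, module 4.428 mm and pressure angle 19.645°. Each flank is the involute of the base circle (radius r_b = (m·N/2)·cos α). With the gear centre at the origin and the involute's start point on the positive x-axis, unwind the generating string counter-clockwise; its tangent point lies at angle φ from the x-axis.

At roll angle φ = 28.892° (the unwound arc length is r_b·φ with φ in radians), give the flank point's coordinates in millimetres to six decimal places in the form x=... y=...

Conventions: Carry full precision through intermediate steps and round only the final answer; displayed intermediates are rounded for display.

x=107.346408 y=3.996238

class = single-mesh tooth geometry [base-circle involute, m = 4.428, 46T]
pitch radius r_p = m·N/2 = 4.428·46/2 = 101.844000
base radius r_b = r_p·cos α = 101.844000·cos 19.645° = 95.916038
roll angle φ = 28.892° = 0.50426053 rad
x = r_b·(cos φ + φ·sin φ) = 107.346408
y = r_b·(sin φ − φ·cos φ) = 3.996238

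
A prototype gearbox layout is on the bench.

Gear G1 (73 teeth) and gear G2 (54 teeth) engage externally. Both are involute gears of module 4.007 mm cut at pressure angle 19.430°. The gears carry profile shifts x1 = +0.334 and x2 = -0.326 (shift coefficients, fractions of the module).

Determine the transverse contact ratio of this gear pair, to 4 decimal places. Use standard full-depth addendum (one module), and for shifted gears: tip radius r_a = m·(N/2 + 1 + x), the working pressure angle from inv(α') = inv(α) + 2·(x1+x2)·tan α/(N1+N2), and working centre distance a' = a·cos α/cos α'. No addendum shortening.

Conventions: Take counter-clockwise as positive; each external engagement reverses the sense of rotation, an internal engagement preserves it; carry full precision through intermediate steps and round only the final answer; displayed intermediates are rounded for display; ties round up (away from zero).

topology: single-mesh involute geometry — m = 4.007, 73T/54T pair
base radii: r_b1 = 137.926046, r_b2 = 102.027486
tip radii: r_a1 = 151.600838, r_a2 = 110.889718
inv(α') = inv(19.430°) + 2·(+0.334-0.326)·tan α/(73+54) = 0.01367120  ⇒  α' = 19.45044°
a' = a·cos α / cos α' = 254.4445·cos 19.430°/cos 19.45044° = 254.476540
action lengths: √(r_a1²−r_b1²) = 62.922333, √(r_a2²−r_b2²) = 43.438711
base pitch p_b = π·m·cos α = 11.871437
CR = (62.922333 + 43.438711 − 254.476540·sin 19.45044°)/11.871437 = 1.821393
contact ratio ≈ 1.8214

1.8214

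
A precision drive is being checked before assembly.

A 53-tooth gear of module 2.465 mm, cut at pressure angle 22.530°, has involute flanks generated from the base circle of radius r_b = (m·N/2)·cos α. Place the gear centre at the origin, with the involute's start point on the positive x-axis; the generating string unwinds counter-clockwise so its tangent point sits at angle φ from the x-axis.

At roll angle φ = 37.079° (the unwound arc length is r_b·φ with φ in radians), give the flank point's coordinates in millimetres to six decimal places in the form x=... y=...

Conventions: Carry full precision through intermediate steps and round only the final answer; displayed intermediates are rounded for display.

single-mesh involute tooth geometry (53T wheel at module 2.465)
pitch radius r_p = m·N/2 = 2.465·53/2 = 65.322500
base radius r_b = r_p·cos α = 65.322500·cos 22.530° = 60.337024
roll angle φ = 37.079° = 0.64715063 rad
x = r_b·(cos φ + φ·sin φ) = 71.679309
y = r_b·(sin φ − φ·cos φ) = 5.226129

x=71.679309 y=5.226129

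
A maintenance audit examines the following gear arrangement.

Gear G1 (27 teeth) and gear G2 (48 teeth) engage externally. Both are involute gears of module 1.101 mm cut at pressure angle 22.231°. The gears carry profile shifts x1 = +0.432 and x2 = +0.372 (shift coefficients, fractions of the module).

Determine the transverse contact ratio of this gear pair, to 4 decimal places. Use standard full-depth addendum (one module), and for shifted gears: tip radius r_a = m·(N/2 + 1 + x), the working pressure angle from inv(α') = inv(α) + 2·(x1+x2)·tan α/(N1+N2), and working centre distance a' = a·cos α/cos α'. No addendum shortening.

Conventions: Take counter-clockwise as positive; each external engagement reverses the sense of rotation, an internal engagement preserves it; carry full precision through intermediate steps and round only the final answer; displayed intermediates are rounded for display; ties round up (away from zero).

topology: single-mesh involute geometry — m = 1.101, 27T/48T pair
base radii: r_b1 = 13.758637, r_b2 = 24.459799
tip radii: r_a1 = 16.440132, r_a2 = 27.934572
inv(α') = inv(22.231°) + 2·(+0.432+0.372)·tan α/(27+48) = 0.02948263  ⇒  α' = 24.86940°
a' = a·cos α / cos α' = 41.2875·cos 22.231°/cos 24.86940° = 42.124711
action lengths: √(r_a1²−r_b1²) = 8.998769, √(r_a2²−r_b2²) = 13.492908
base pitch p_b = π·m·cos α = 3.201780
CR = (8.998769 + 13.492908 − 42.124711·sin 24.86940°)/3.201780 = 1.491694
contact ratio ≈ 1.4917

1.4917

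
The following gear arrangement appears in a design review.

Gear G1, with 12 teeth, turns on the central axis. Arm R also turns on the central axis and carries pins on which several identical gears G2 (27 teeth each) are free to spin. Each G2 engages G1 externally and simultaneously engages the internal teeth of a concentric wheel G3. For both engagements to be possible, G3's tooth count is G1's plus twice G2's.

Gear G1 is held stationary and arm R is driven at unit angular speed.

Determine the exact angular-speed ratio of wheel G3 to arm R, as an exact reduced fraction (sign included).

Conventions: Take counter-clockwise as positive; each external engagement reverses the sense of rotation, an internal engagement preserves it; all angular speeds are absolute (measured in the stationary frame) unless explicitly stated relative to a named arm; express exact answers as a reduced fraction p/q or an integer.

13/11

planetary set (12T centre, 27T on arm, 66T internal) — Willis relation
ring teeth: 12 + 2·27 = 66
12(ω_sun−ω_arm) = −66(ω_ring−ω_arm),  ω_sun = 0, ω_arm = 1
ω_ring = 1 − (12/66)(0−1) = 13/11
ω_out/ω_in = 13/11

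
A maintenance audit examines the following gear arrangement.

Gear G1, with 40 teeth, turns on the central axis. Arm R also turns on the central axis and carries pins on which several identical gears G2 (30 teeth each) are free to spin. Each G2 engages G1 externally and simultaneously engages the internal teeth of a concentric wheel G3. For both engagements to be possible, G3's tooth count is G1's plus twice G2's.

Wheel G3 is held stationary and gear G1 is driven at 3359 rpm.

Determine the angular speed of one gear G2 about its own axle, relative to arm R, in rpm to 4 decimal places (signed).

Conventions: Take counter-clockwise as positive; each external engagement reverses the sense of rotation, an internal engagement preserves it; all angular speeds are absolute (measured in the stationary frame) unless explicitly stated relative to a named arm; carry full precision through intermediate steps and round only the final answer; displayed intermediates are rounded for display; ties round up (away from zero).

-3199.0476 rpm

planetary set (40T centre, 30T on arm, 100T internal) — Willis relation
normalise by the input: solve with ω_sun = 1, then scale by 3359 rpm
ring teeth: 40 + 2·30 = 100
40(ω_sun−ω_arm) = −100(ω_ring−ω_arm),  ω_ring = 0, ω_sun = 1
40(1−ω_arm) = −100(0−ω_arm)  ⇒  140·ω_arm = 40  ⇒  ω_arm = 2/7
sun–planet mesh: 40·(1−2/7) = −30·(ω_p−ω_arm)  ⇒  ω_p−ω_arm = -20/21
scale: ω_p−ω_arm = -20/21 × 3359 rpm = -3199.0476 rpm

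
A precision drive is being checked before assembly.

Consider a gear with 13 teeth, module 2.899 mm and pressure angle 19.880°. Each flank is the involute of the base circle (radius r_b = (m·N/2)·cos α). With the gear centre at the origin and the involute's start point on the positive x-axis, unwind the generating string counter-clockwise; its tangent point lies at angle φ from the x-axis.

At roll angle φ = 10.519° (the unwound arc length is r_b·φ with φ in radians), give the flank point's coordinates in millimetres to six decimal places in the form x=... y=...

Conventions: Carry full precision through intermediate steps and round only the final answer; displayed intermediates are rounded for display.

x=18.016687 y=0.036429

topology: single-mesh involute geometry — m = 2.899, N = 13
pitch radius r_p = m·N/2 = 2.899·13/2 = 18.843500
base radius r_b = r_p·cos α = 18.843500·cos 19.880° = 17.720557
roll angle φ = 10.519° = 0.18359118 rad
x = r_b·(cos φ + φ·sin φ) = 18.016687
y = r_b·(sin φ − φ·cos φ) = 0.036429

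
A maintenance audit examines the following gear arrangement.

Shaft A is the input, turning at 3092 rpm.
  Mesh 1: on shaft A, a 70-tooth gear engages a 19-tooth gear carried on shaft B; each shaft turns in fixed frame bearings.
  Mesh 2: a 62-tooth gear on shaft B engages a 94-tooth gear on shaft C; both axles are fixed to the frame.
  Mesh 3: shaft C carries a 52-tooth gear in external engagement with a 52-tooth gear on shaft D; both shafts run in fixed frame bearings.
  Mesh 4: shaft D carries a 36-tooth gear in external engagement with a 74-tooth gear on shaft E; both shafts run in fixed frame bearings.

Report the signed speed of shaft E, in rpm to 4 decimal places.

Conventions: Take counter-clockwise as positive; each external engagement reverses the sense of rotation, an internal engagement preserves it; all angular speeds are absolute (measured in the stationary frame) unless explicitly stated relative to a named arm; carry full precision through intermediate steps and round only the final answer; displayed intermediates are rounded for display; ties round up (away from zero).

+3655.2622 rpm

recognized (5 fixed axles, 4 meshes): fixed-axis compound train
mesh 1 [70T→19T]: ω = 3092.0000×70/19 = 11391.5789 rpm, sense flips to −
mesh 2 [62T→94T]: ω = 11391.5789×62/94 = 7513.5946 rpm, sense flips to +
mesh 3 [52T→52T]: ω = 7513.5946×52/52 = 7513.5946 rpm, sense flips to −
mesh 4 [36T→74T]: ω = 7513.5946×36/74 = 3655.2622 rpm, sense flips to +
signed output speed = +3655.2622 rpm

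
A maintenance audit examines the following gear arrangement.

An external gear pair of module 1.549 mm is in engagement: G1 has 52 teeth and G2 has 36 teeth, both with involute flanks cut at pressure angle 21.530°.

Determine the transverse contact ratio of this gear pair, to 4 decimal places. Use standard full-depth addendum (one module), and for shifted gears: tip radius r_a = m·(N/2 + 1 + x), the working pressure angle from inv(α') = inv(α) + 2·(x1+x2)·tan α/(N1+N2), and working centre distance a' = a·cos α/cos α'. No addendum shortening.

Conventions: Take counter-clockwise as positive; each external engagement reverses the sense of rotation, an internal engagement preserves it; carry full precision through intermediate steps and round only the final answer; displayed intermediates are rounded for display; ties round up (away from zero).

1.6542

topology: single-mesh involute geometry — m = 1.549, 52T/36T pair
base radii: r_b1 = 37.463903, r_b2 = 25.936549
tip radii: r_a1 = 41.823000, r_a2 = 29.431000
no profile shift: α' = α, a' = a
action lengths: √(r_a1²−r_b1²) = 18.590838, √(r_a2²−r_b2²) = 13.909680
base pitch p_b = π·m·cos α = 4.526782
CR = (18.590838 + 13.909680 − 68.156000·sin 21.53000°)/4.526782 = 1.654169
contact ratio ≈ 1.6542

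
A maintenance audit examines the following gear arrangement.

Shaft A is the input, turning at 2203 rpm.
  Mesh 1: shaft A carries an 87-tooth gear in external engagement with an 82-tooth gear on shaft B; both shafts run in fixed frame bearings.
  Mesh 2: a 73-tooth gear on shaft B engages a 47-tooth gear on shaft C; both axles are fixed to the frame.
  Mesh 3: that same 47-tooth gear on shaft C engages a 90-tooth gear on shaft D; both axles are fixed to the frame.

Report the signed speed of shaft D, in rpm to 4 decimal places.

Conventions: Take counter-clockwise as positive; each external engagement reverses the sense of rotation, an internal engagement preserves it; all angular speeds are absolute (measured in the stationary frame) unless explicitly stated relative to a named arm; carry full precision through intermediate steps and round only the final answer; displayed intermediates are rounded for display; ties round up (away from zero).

-1895.8337 rpm

topology: fixed-axis compound train — 3 meshes, A→D
mesh 1 [87T→82T]: ω = 2203.0000×87/82 = 2337.3293 rpm, sense flips to −
mesh 2 [73T→47T]: ω = 2337.3293×73/47 = 3630.3199 rpm, sense flips to +
mesh 3 [47T→90T]: ω = 3630.3199×47/90 = 1895.8337 rpm, sense flips to −
signed output speed = -1895.8337 rpm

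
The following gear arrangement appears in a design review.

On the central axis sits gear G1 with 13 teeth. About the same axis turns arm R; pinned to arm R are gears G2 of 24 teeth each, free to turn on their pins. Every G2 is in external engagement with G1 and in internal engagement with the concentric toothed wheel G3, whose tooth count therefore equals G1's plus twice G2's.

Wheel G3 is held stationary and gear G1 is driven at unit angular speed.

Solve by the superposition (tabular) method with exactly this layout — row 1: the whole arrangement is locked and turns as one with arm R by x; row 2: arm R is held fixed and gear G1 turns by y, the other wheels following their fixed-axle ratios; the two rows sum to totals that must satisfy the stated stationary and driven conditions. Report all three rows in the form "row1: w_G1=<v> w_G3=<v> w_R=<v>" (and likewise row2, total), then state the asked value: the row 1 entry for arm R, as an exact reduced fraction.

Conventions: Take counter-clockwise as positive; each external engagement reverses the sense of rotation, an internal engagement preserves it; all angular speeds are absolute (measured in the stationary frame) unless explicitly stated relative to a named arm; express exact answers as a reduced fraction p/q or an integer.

planetary set (13T centre, 24T on arm, 61T internal) — Willis relation
superposition row 1 [locked train]: every member turns x
superposition row 2 [arm held]: sun y, ring −(13/61)·y, arm 0
boundary: total ω_ring = x − (13/61)·y = 0 and total ω_sun = x + y = 1  ⇒  y = 61/74, x = 13/74
row 2 ring = −(13/61)·61/74 = -13/74
totals (row 1 + row 2): sun 13/74 + 61/74 = 1, ring 13/74 + (-13/74) = 0, arm 13/74 + 0 = 13/74
asked cell (row1, arm) = 13/74

row1: w_G1=13/74 w_G3=13/74 w_R=13/74
row2: w_G1=61/74 w_G3=-13/74 w_R=0
total: w_G1=1 w_G3=0 w_R=13/74
asked value: 13/74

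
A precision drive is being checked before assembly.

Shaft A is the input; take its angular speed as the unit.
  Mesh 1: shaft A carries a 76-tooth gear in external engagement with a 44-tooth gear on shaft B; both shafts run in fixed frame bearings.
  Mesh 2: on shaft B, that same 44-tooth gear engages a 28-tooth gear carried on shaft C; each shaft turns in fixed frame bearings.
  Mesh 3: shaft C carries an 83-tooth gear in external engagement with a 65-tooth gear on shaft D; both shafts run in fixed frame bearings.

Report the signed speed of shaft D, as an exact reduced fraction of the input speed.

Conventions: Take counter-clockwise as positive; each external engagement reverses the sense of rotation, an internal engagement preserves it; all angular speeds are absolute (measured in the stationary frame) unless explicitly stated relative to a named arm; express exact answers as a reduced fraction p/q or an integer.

3-mesh fixed-axis compound train (all bearings frame-fixed)
mesh 1 [76T→44T]: |ω|/ω_in = 1×76/44 = 19/11, sense flips to −
mesh 2 [44T→28T]: |ω|/ω_in = (19/11)×44/28 = 19/7, sense flips to +
mesh 3 [83T→65T]: |ω|/ω_in = (19/7)×83/65 = 1577/455, sense flips to −
signed output speed (× input speed) = -1577/455

-1577/455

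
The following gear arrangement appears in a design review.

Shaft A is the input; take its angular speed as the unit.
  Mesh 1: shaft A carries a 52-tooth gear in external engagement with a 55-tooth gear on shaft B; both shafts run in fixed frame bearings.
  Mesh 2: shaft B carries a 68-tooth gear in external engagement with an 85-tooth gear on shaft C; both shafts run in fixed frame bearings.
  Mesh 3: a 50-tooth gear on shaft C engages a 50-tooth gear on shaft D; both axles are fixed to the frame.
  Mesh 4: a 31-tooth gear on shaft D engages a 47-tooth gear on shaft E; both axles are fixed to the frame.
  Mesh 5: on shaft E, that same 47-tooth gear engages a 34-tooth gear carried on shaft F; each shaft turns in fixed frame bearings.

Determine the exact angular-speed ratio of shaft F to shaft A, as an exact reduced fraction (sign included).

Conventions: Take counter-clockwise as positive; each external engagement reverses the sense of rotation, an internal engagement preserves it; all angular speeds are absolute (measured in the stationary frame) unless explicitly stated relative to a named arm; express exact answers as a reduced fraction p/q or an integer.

-3224/4675

class = fixed-axis compound train [5 meshes; 5 ratios multiply, 5 sense flips]
mesh 1 [52T→55T]: running ratio 52/55, sense −
mesh 2 [68T→85T]: running ratio 208/275, sense +
mesh 3 [50T→50T]: running ratio 208/275, sense −
mesh 4 [31T→47T]: running ratio 6448/12925, sense +
mesh 5 [47T→34T]: running ratio 3224/4675, sense −
ω_out/ω_in = -3224/4675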